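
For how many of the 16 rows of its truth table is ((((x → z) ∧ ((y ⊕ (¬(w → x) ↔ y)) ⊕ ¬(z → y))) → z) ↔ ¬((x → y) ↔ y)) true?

4

x | y | z | w | (x → z) | (w → x) | ¬(w → x) | (¬(w → x) ↔ y) | (y ⊕ (¬(w → x) ↔ y)) | (z → y) | ¬(z → y) | (x → y) | ((x → y) ↔ y) | ¬((x → y) ↔ y) | φ
- | - | - | - | ------- | ------- | -------- | -------------- | -------------------- | ------- | -------- | ------- | ------------- | -------------- | -
F | F | F | F |    T    |    T    |    F     |       T        |          T           |    T    |    F     |    T    |       F       |       T        | F
F | F | F | T |    T    |    F    |    T     |       F        |          F           |    T    |    F     |    T    |       F       |       T        | T
F | F | T | F |    T    |    T    |    F     |       T        |          T           |    F    |    T     |    T    |       F       |       T        | T
F | F | T | T |    T    |    F    |    T     |       F        |          F           |    F    |    T     |    T    |       F       |       T        | T
F | T | F | F |    T    |    T    |    F     |       F        |          T           |    T    |    F     |    T    |       T       |       F        | T
F | T | F | T |    T    |    F    |    T     |       T        |          F           |    T    |    F     |    T    |       T       |       F        | F
F | T | T | F |    T    |    T    |    F     |       F        |          T           |    T    |    F     |    T    |       T       |       F        | F
F | T | T | T |    T    |    F    |    T     |       T        |          F           |    T    |    F     |    T    |       T       |       F        | F
T | F | F | F |    F    |    T    |    F     |       T        |          T           |    T    |    F     |    F    |       T       |       F        | F
T | F | F | T |    F    |    T    |    F     |       T        |          T           |    T    |    F     |    F    |       T       |       F        | F
T | F | T | F |    T    |    T    |    F     |       T        |          T           |    F    |    T     |    F    |       T       |       F        | F
T | F | T | T |    T    |    T    |    F     |       T        |          T           |    F    |    T     |    F    |       T       |       F        | F
T | T | F | F |    F    |    T    |    F     |       F        |          T           |    T    |    F     |    T    |       T       |       F        | F
T | T | F | T |    F    |    T    |    F     |       F        |          T           |    T    |    F     |    T    |       T       |       F        | F
T | T | T | F |    T    |    T    |    F     |       F        |          T           |    T    |    F     |    T    |       T       |       F        | F
T | T | T | T |    T    |    T    |    F     |       F        |          T           |    T    |    F     |    T    |       T       |       F        | F
The formula is true on 4 of the 16 rows.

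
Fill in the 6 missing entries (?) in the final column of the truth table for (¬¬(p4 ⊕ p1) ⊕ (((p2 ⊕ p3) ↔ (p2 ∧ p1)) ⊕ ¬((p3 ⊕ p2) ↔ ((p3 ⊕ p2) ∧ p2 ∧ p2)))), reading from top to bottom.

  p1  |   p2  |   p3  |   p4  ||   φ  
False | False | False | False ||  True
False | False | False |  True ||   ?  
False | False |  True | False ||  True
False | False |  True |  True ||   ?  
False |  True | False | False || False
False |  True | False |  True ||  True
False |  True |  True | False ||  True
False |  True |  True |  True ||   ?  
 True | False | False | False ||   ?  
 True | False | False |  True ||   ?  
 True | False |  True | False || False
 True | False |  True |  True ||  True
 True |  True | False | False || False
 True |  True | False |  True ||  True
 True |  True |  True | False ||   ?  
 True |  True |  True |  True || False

False, False, False, False, True, True

Row p1=False, p2=False, p3=False, p4=True: ¬¬(p4 ⊕ p1) = True, (((p2 ⊕ p3) ↔ (p2 ∧ p1)) ⊕ ¬((p3 ⊕ p2) ↔ ((p3 ⊕ p2) ∧ p2 ∧ p2))) = True, so the formula = False.
Row p1=False, p2=False, p3=True, p4=True: ¬¬(p4 ⊕ p1) = True, (((p2 ⊕ p3) ↔ (p2 ∧ p1)) ⊕ ¬((p3 ⊕ p2) ↔ ((p3 ⊕ p2) ∧ p2 ∧ p2))) = True, so the formula = False.
Row p1=False, p2=True, p3=True, p4=True: ¬¬(p4 ⊕ p1) = True, (((p2 ⊕ p3) ↔ (p2 ∧ p1)) ⊕ ¬((p3 ⊕ p2) ↔ ((p3 ⊕ p2) ∧ p2 ∧ p2))) = True, so the formula = False.
Row p1=True, p2=False, p3=False, p4=False: ¬¬(p4 ⊕ p1) = True, (((p2 ⊕ p3) ↔ (p2 ∧ p1)) ⊕ ¬((p3 ⊕ p2) ↔ ((p3 ⊕ p2) ∧ p2 ∧ p2))) = True, so the formula = False.
Row p1=True, p2=False, p3=False, p4=True: ¬¬(p4 ⊕ p1) = False, (((p2 ⊕ p3) ↔ (p2 ∧ p1)) ⊕ ¬((p3 ⊕ p2) ↔ ((p3 ⊕ p2) ∧ p2 ∧ p2))) = True, so the formula = True.
Row p1=True, p2=True, p3=True, p4=False: ¬¬(p4 ⊕ p1) = True, (((p2 ⊕ p3) ↔ (p2 ∧ p1)) ⊕ ¬((p3 ⊕ p2) ↔ ((p3 ⊕ p2) ∧ p2 ∧ p2))) = False, so the formula = True.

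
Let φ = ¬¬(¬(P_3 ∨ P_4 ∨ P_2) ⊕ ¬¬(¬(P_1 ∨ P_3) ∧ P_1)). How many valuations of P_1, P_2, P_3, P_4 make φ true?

2

P_1 | P_2 | P_3 | P_4 || (P_3 ∨ P_4 ∨ P_2) | ¬(P_3 ∨ P_4 ∨ P_2) | (P_1 ∨ P_3) | ¬(P_1 ∨ P_3) | (¬(P_1 ∨ P_3) ∧ P_1) | ¬(¬(P_1 ∨ P_3) ∧ P_1) | ¬¬(¬(P_1 ∨ P_3) ∧ P_1) | φ
 0  |  0  |  0  |  0  ||         0         |         1          |      0      |      1       |          0           |           1           |           0            | 1
 0  |  0  |  0  |  1  ||         1         |         0          |      0      |      1       |          0           |           1           |           0            | 0
 0  |  0  |  1  |  0  ||         1         |         0          |      1      |      0       |          0           |           1           |           0            | 0
 0  |  0  |  1  |  1  ||         1         |         0          |      1      |      0       |          0           |           1           |           0            | 0
 0  |  1  |  0  |  0  ||         1         |         0          |      0      |      1       |          0           |           1           |           0            | 0
 0  |  1  |  0  |  1  ||         1         |         0          |      0      |      1       |          0           |           1           |           0            | 0
 0  |  1  |  1  |  0  ||         1         |         0          |      1      |      0       |          0           |           1           |           0            | 0
 0  |  1  |  1  |  1  ||         1         |         0          |      1      |      0       |          0           |           1           |           0            | 0
 1  |  0  |  0  |  0  ||         0         |         1          |      1      |      0       |          0           |           1           |           0            | 1
 1  |  0  |  0  |  1  ||         1         |         0          |      1      |      0       |          0           |           1           |           0            | 0
 1  |  0  |  1  |  0  ||         1         |         0          |      1      |      0       |          0           |           1           |           0            | 0
 1  |  0  |  1  |  1  ||         1         |         0          |      1      |      0       |          0           |           1           |           0            | 0
 1  |  1  |  0  |  0  ||         1         |         0          |      1      |      0       |          0           |           1           |           0            | 0
 1  |  1  |  0  |  1  ||         1         |         0          |      1      |      0       |          0           |           1           |           0            | 0
 1  |  1  |  1  |  0  ||         1         |         0          |      1      |      0       |          0           |           1           |           0            | 0
 1  |  1  |  1  |  1  ||         1         |         0          |      1      |      0       |          0           |           1           |           0            | 0
The formula is true on 2 of the 16 rows.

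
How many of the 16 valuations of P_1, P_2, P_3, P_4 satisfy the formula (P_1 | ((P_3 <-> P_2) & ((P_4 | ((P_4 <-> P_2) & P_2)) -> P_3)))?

P_1 | P_2 | P_3 | P_4 || (P_3 <-> P_2) | (P_4 <-> P_2) | ((P_4 <-> P_2) & P_2) | φ
 T  |  T  |  T  |  T  ||       T       |       T       |           T           | T
 T  |  T  |  T  |  F  ||       T       |       F       |           F           | T
 T  |  T  |  F  |  T  ||       F       |       T       |           T           | T
 T  |  T  |  F  |  F  ||       F       |       F       |           F           | T
 T  |  F  |  T  |  T  ||       F       |       F       |           F           | T
 T  |  F  |  T  |  F  ||       F       |       T       |           F           | T
 T  |  F  |  F  |  T  ||       T       |       F       |           F           | T
 T  |  F  |  F  |  F  ||       T       |       T       |           F           | T
 F  |  T  |  T  |  T  ||       T       |       T       |           T           | T
 F  |  T  |  T  |  F  ||       T       |       F       |           F           | T
 F  |  T  |  F  |  T  ||       F       |       T       |           T           | F
 F  |  T  |  F  |  F  ||       F       |       F       |           F           | F
 F  |  F  |  T  |  T  ||       F       |       F       |           F           | F
 F  |  F  |  T  |  F  ||       F       |       T       |           F           | F
 F  |  F  |  F  |  T  ||       T       |       F       |           F           | F
 F  |  F  |  F  |  F  ||       T       |       T       |           F           | T
The formula is true on 11 of the 16 rows.

11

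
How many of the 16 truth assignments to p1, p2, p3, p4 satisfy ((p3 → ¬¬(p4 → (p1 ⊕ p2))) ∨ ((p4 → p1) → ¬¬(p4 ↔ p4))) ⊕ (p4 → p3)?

p1  p2  p3  p4  |  (p1 ⊕ p2)  (p4 → (p1 ⊕ p2))  ¬(p4 → (p1 ⊕ p2))  ¬¬(p4 → (p1 ⊕ p2))  (p3 → ¬¬(p4 → (p1 ⊕ p2)))  (p4 → p1)  (p4 ↔ p4)  ¬(p4 ↔ p4)  ¬¬(p4 ↔ p4)  ((p4 → p1) → ¬¬(p4 ↔ p4))  (p4 → p3)  φ
T   T   T   T   |      F             F                  T                  F                       F                  T          T          F            T                   T                  T      F
T   T   T   F   |      F             T                  F                  T                       T                  T          T          F            T                   T                  T      F
T   T   F   T   |      F             F                  T                  F                       T                  T          T          F            T                   T                  F      T
T   T   F   F   |      F             T                  F                  T                       T                  T          T          F            T                   T                  T      F
T   F   T   T   |      T             T                  F                  T                       T                  T          T          F            T                   T                  T      F
T   F   T   F   |      T             T                  F                  T                       T                  T          T          F            T                   T                  T      F
T   F   F   T   |      T             T                  F                  T                       T                  T          T          F            T                   T                  F      T
T   F   F   F   |      T             T                  F                  T                       T                  T          T          F            T                   T                  T      F
F   T   T   T   |      T             T                  F                  T                       T                  F          T          F            T                   T                  T      F
F   T   T   F   |      T             T                  F                  T                       T                  T          T          F            T                   T                  T      F
F   T   F   T   |      T             T                  F                  T                       T                  F          T          F            T                   T                  F      T
F   T   F   F   |      T             T                  F                  T                       T                  T          T          F            T                   T                  T      F
F   F   T   T   |      F             F                  T                  F                       F                  F          T          F            T                   T                  T      F
F   F   T   F   |      F             T                  F                  T                       T                  T          T          F            T                   T                  T      F
F   F   F   T   |      F             F                  T                  F                       T                  F          T          F            T                   T                  F      T
F   F   F   F   |      F             T                  F                  T                       T                  T          T          F            T                   T                  T      F
The formula is true on 4 of the 16 rows.

4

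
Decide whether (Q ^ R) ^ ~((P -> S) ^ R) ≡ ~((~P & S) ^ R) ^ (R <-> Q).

P | Q | R | S || φ | ψ
F | F | F | F || F | F
F | F | F | T || F | T
F | F | T | F || F | F
F | F | T | T || F | T
F | T | F | F || T | T
F | T | F | T || T | F
F | T | T | F || T | T
F | T | T | T || T | F
T | F | F | F || T | F
T | F | F | T || F | F
T | F | T | F || T | F
T | F | T | T || F | F
T | T | F | F || F | T
T | T | F | T || T | T
T | T | T | F || F | T
T | T | T | T || T | T
The columns differ at P=F, Q=F, R=F, S=T (φ=F, ψ=T), so they are not equivalent.

not equivalent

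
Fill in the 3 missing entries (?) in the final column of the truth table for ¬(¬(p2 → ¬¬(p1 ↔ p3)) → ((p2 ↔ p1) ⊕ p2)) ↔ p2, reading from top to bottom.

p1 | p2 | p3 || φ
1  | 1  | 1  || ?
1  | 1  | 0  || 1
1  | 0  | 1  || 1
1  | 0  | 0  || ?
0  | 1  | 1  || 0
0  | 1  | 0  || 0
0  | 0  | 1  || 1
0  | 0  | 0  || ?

Row p1=1, p2=1, p3=1: ¬(¬(p2 → ¬¬(p1 ↔ p3)) → ((p2 ↔ p1) ⊕ p2)) = 0, so the formula = 0.
Row p1=1, p2=0, p3=0: ¬(¬(p2 → ¬¬(p1 ↔ p3)) → ((p2 ↔ p1) ⊕ p2)) = 0, so the formula = 1.
Row p1=0, p2=0, p3=0: ¬(¬(p2 → ¬¬(p1 ↔ p3)) → ((p2 ↔ p1) ⊕ p2)) = 0, so the formula = 1.

0, 1, 1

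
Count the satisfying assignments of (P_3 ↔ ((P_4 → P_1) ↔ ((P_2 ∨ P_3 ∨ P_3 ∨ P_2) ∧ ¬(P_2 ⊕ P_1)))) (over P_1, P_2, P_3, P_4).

8

 P_1  |  P_2  |  P_3  |  P_4  ||   φ  
 True |  True |  True |  True ||  True
 True |  True |  True | False ||  True
 True |  True | False |  True || False
 True |  True | False | False || False
 True | False |  True |  True || False
 True | False |  True | False || False
 True | False | False |  True ||  True
 True | False | False | False ||  True
False |  True |  True |  True ||  True
False |  True |  True | False || False
False |  True | False |  True || False
False |  True | False | False ||  True
False | False |  True |  True || False
False | False |  True | False ||  True
False | False | False |  True || False
False | False | False | False ||  True
The formula is true on 8 of the 16 rows.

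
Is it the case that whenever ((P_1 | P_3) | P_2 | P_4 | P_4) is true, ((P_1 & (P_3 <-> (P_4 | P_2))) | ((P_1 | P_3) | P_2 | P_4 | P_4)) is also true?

P_1  P_2  P_3  P_4  |  φ  ψ
 F    F    F    F   |  F  F
 F    F    F    T   |  T  T
 F    F    T    F   |  T  T
 F    F    T    T   |  T  T
 F    T    F    F   |  T  T
 F    T    F    T   |  T  T
 F    T    T    F   |  T  T
 F    T    T    T   |  T  T
 T    F    F    F   |  T  T
 T    F    F    T   |  T  T
 T    F    T    F   |  T  T
 T    F    T    T   |  T  T
 T    T    F    F   |  T  T
 T    T    F    T   |  T  T
 T    T    T    F   |  T  T
 T    T    T    T   |  T  T
In every row where φ is true, ψ is also true, so φ ⊨ ψ.

yes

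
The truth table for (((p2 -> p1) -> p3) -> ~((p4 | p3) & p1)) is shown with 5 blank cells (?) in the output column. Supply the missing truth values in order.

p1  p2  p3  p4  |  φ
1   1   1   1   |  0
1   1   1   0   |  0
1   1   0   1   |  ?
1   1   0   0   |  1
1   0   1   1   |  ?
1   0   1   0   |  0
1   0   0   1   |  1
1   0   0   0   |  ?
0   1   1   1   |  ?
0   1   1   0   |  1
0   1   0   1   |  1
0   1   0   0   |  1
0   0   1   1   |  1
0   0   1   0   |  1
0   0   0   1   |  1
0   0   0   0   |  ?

Row p1=1, p2=1, p3=0, p4=1: ((p2 -> p1) -> p3) = 0, ~((p4 | p3) & p1) = 0, so the formula = 1.
Row p1=1, p2=0, p3=1, p4=1: ((p2 -> p1) -> p3) = 1, ~((p4 | p3) & p1) = 0, so the formula = 0.
Row p1=1, p2=0, p3=0, p4=0: ((p2 -> p1) -> p3) = 0, ~((p4 | p3) & p1) = 1, so the formula = 1.
Row p1=0, p2=1, p3=1, p4=1: ((p2 -> p1) -> p3) = 1, ~((p4 | p3) & p1) = 1, so the formula = 1.
Row p1=0, p2=0, p3=0, p4=0: ((p2 -> p1) -> p3) = 0, ~((p4 | p3) & p1) = 1, so the formula = 1.

1, 0, 1, 1, 1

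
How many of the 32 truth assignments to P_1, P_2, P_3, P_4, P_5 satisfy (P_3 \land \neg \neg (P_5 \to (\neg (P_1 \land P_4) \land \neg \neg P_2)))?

P_1  P_2  P_3  P_4  P_5  |  φ
 T    T    T    T    T   |  F
 T    T    T    T    F   |  T
 T    T    T    F    T   |  T
 T    T    T    F    F   |  T
 T    T    F    T    T   |  F
 T    T    F    T    F   |  F
 T    T    F    F    T   |  F
 T    T    F    F    F   |  F
 T    F    T    T    T   |  F
 T    F    T    T    F   |  T
 T    F    T    F    T   |  F
 T    F    T    F    F   |  T
 T    F    F    T    T   |  F
 T    F    F    T    F   |  F
 T    F    F    F    T   |  F
 T    F    F    F    F   |  F
 F    T    T    T    T   |  T
 F    T    T    T    F   |  T
 F    T    T    F    T   |  T
 F    T    T    F    F   |  T
 F    T    F    T    T   |  F
 F    T    F    T    F   |  F
 F    T    F    F    T   |  F
 F    T    F    F    F   |  F
 F    F    T    T    T   |  F
 F    F    T    T    F   |  T
 F    F    T    F    T   |  F
 F    F    T    F    F   |  T
 F    F    F    T    T   |  F
 F    F    F    T    F   |  F
 F    F    F    F    T   |  F
 F    F    F    F    F   |  F
The formula is true on 11 of the 32 rows.

11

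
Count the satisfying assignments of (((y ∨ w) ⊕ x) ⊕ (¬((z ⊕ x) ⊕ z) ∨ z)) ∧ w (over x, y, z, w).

2

  x      y      z      w    |    φ  
 True   True   True   True  |   True
 True   True   True  False  |  False
 True   True  False   True  |  False
 True   True  False  False  |  False
 True  False   True   True  |   True
 True  False   True  False  |  False
 True  False  False   True  |  False
 True  False  False  False  |  False
False   True   True   True  |  False
False   True   True  False  |  False
False   True  False   True  |  False
False   True  False  False  |  False
False  False   True   True  |  False
False  False   True  False  |  False
False  False  False   True  |  False
False  False  False  False  |  False
The formula is true on 2 of the 16 rows.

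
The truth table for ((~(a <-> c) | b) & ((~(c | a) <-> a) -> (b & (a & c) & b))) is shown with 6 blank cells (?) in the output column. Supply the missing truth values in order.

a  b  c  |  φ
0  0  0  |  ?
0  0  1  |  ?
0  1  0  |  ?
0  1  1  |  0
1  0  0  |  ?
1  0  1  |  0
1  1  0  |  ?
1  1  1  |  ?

Row a=0, b=0, c=0: (~(a <-> c) | b) = 0, ((~(c | a) <-> a) -> (b & (a & c) & b)) = 1, so the formula = 0.
Row a=0, b=0, c=1: (~(a <-> c) | b) = 1, ((~(c | a) <-> a) -> (b & (a & c) & b)) = 0, so the formula = 0.
Row a=0, b=1, c=0: (~(a <-> c) | b) = 1, ((~(c | a) <-> a) -> (b & (a & c) & b)) = 1, so the formula = 1.
Row a=1, b=0, c=0: (~(a <-> c) | b) = 1, ((~(c | a) <-> a) -> (b & (a & c) & b)) = 1, so the formula = 1.
Row a=1, b=1, c=0: (~(a <-> c) | b) = 1, ((~(c | a) <-> a) -> (b & (a & c) & b)) = 1, so the formula = 1.
Row a=1, b=1, c=1: (~(a <-> c) | b) = 1, ((~(c | a) <-> a) -> (b & (a & c) & b)) = 1, so the formula = 1.

0, 0, 1, 1, 1, 1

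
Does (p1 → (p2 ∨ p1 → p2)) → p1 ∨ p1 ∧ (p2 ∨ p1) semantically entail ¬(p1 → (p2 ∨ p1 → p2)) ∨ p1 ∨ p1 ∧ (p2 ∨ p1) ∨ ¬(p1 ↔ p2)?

p1 | p2 | φ | ψ
-- | -- | - | -
1  | 1  | 1 | 1
1  | 0  | 1 | 1
0  | 1  | 0 | 1
0  | 0  | 0 | 0
In every row where φ is true, ψ is also true, so φ ⊨ ψ.

yes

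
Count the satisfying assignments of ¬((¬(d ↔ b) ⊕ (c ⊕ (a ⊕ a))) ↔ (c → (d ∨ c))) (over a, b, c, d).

8

a | b | c | d || (d ↔ b) | ¬(d ↔ b) | (a ⊕ a) | (c ⊕ (a ⊕ a)) | (¬(d ↔ b) ⊕ (c ⊕ (a ⊕ a))) | (d ∨ c) | (c → (d ∨ c)) | φ
1 | 1 | 1 | 1 ||    1    |    0     |    0    |       1       |             1              |    1    |       1       | 0
1 | 1 | 1 | 0 ||    0    |    1     |    0    |       1       |             0              |    1    |       1       | 1
1 | 1 | 0 | 1 ||    1    |    0     |    0    |       0       |             0              |    1    |       1       | 1
1 | 1 | 0 | 0 ||    0    |    1     |    0    |       0       |             1              |    0    |       1       | 0
1 | 0 | 1 | 1 ||    0    |    1     |    0    |       1       |             0              |    1    |       1       | 1
1 | 0 | 1 | 0 ||    1    |    0     |    0    |       1       |             1              |    1    |       1       | 0
1 | 0 | 0 | 1 ||    0    |    1     |    0    |       0       |             1              |    1    |       1       | 0
1 | 0 | 0 | 0 ||    1    |    0     |    0    |       0       |             0              |    0    |       1       | 1
0 | 1 | 1 | 1 ||    1    |    0     |    0    |       1       |             1              |    1    |       1       | 0
0 | 1 | 1 | 0 ||    0    |    1     |    0    |       1       |             0              |    1    |       1       | 1
0 | 1 | 0 | 1 ||    1    |    0     |    0    |       0       |             0              |    1    |       1       | 1
0 | 1 | 0 | 0 ||    0    |    1     |    0    |       0       |             1              |    0    |       1       | 0
0 | 0 | 1 | 1 ||    0    |    1     |    0    |       1       |             0              |    1    |       1       | 1
0 | 0 | 1 | 0 ||    1    |    0     |    0    |       1       |             1              |    1    |       1       | 0
0 | 0 | 0 | 1 ||    0    |    1     |    0    |       0       |             1              |    1    |       1       | 0
0 | 0 | 0 | 0 ||    1    |    0     |    0    |       0       |             0              |    0    |       1       | 1
The formula is true on 8 of the 16 rows.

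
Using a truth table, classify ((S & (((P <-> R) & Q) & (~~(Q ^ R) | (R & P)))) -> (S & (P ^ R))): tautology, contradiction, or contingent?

contingent

P  Q  R  S     (P <-> R)  ((P <-> R) & Q)  (Q ^ R)  ~(Q ^ R)  ~~(Q ^ R)  (R & P)  (~~(Q ^ R) | (R & P))  (P ^ R)  (S & (P ^ R))  φ
F  F  F  F         T             F            F        T          F         F               F               F           F        T
F  F  F  T         T             F            F        T          F         F               F               F           F        T
F  F  T  F         F             F            T        F          T         F               T               T           F        T
F  F  T  T         F             F            T        F          T         F               T               T           T        T
F  T  F  F         T             T            T        F          T         F               T               F           F        T
F  T  F  T         T             T            T        F          T         F               T               F           F        F
F  T  T  F         F             F            F        T          F         F               F               T           F        T
F  T  T  T         F             F            F        T          F         F               F               T           T        T
T  F  F  F         F             F            F        T          F         F               F               T           F        T
T  F  F  T         F             F            F        T          F         F               F               T           T        T
T  F  T  F         T             F            T        F          T         T               T               F           F        T
T  F  T  T         T             F            T        F          T         T               T               F           F        T
T  T  F  F         F             F            T        F          T         F               T               T           F        T
T  T  F  T         F             F            T        F          T         F               T               T           T        T
T  T  T  F         T             T            F        T          F         T               T               F           F        T
T  T  T  T         T             T            F        T          F         T               T               F           F        F
14 of 16 rows are T, so the formula is contingent.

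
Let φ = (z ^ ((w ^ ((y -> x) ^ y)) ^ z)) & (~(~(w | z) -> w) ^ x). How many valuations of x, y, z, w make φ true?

5

x  y  z  w     (y -> x)  ((y -> x) ^ y)  (w ^ ((y -> x) ^ y))  ((w ^ ((y -> x) ^ y)) ^ z)  (w | z)  ~(w | z)  (~(w | z) -> w)  ~(~(w | z) -> w)  (~(~(w | z) -> w) ^ x)  φ
0  0  0  0        1            1                  1                        1                  0        1             0                1                    1             1
0  0  0  1        1            1                  0                        0                  1        0             1                0                    0             0
0  0  1  0        1            1                  1                        0                  1        0             1                0                    0             0
0  0  1  1        1            1                  0                        1                  1        0             1                0                    0             0
0  1  0  0        0            1                  1                        1                  0        1             0                1                    1             1
0  1  0  1        0            1                  0                        0                  1        0             1                0                    0             0
0  1  1  0        0            1                  1                        0                  1        0             1                0                    0             0
0  1  1  1        0            1                  0                        1                  1        0             1                0                    0             0
1  0  0  0        1            1                  1                        1                  0        1             0                1                    0             0
1  0  0  1        1            1                  0                        0                  1        0             1                0                    1             0
1  0  1  0        1            1                  1                        0                  1        0             1                0                    1             1
1  0  1  1        1            1                  0                        1                  1        0             1                0                    1             0
1  1  0  0        1            0                  0                        0                  0        1             0                1                    0             0
1  1  0  1        1            0                  1                        1                  1        0             1                0                    1             1
1  1  1  0        1            0                  0                        1                  1        0             1                0                    1             0
1  1  1  1        1            0                  1                        0                  1        0             1                0                    1             1
The formula is true on 5 of the 16 rows.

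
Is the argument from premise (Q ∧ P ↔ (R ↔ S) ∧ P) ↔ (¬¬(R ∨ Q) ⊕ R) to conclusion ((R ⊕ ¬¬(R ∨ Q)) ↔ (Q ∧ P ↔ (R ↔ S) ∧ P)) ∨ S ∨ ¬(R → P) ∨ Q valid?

yes

P | Q | R | S | φ | ψ
- | - | - | - | - | -
F | F | F | F | F | F
F | F | F | T | F | T
F | F | T | F | F | T
F | F | T | T | F | T
F | T | F | F | T | T
F | T | F | T | T | T
F | T | T | F | F | T
F | T | T | T | F | T
T | F | F | F | T | T
T | F | F | T | F | T
T | F | T | F | F | F
T | F | T | T | T | T
T | T | F | F | T | T
T | T | F | T | F | T
T | T | T | F | T | T
T | T | T | T | F | T
In every row where φ is true, ψ is also true, so φ ⊨ ψ.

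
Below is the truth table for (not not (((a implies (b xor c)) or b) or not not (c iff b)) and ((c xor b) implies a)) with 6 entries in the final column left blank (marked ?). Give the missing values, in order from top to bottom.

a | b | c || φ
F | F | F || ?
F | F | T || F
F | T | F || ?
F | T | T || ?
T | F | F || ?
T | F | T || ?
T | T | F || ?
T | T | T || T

T, F, T, T, T, T

Row a=F, b=F, c=F: not not (((a implies (b xor c)) or b) or not not (c iff b)) = T, ((c xor b) implies a) = T, so the formula = T.
Row a=F, b=T, c=F: not not (((a implies (b xor c)) or b) or not not (c iff b)) = T, ((c xor b) implies a) = F, so the formula = F.
Row a=F, b=T, c=T: not not (((a implies (b xor c)) or b) or not not (c iff b)) = T, ((c xor b) implies a) = T, so the formula = T.
Row a=T, b=F, c=F: not not (((a implies (b xor c)) or b) or not not (c iff b)) = T, ((c xor b) implies a) = T, so the formula = T.
Row a=T, b=F, c=T: not not (((a implies (b xor c)) or b) or not not (c iff b)) = T, ((c xor b) implies a) = T, so the formula = T.
Row a=T, b=T, c=F: not not (((a implies (b xor c)) or b) or not not (c iff b)) = T, ((c xor b) implies a) = T, so the formula = T.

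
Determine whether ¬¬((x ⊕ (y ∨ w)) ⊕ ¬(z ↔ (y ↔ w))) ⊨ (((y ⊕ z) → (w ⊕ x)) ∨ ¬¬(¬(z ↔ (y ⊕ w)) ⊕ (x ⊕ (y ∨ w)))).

no

x  y  z  w  |  φ  ψ
F  F  F  F  |  T  T
F  F  F  T  |  T  T
F  F  T  F  |  F  T
F  F  T  T  |  F  T
F  T  F  F  |  T  F
F  T  F  T  |  F  T
F  T  T  F  |  F  T
F  T  T  T  |  T  T
T  F  F  F  |  F  T
T  F  F  T  |  F  T
T  F  T  F  |  T  T
T  F  T  T  |  T  F
T  T  F  F  |  F  T
T  T  F  T  |  T  F
T  T  T  F  |  T  T
T  T  T  T  |  F  T
At x=F, y=T, z=F, w=F we have φ true but ψ false, so φ does not entail ψ.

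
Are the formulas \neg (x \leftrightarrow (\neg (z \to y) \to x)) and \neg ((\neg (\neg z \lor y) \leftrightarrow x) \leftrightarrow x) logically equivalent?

x | y | z || φ | ψ
T | T | T || F | T
T | T | F || F | T
T | F | T || F | F
T | F | F || F | T
F | T | T || T | T
F | T | F || T | T
F | F | T || F | F
F | F | F || T | T
The columns differ at x=T, y=T, z=T (φ=F, ψ=T), so they are not equivalent.

not equivalent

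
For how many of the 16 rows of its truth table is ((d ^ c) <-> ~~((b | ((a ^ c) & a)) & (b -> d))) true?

a | b | c | d || φ
0 | 0 | 0 | 0 || 1
0 | 0 | 0 | 1 || 0
0 | 0 | 1 | 0 || 0
0 | 0 | 1 | 1 || 1
0 | 1 | 0 | 0 || 1
0 | 1 | 0 | 1 || 1
0 | 1 | 1 | 0 || 0
0 | 1 | 1 | 1 || 0
1 | 0 | 0 | 0 || 0
1 | 0 | 0 | 1 || 1
1 | 0 | 1 | 0 || 0
1 | 0 | 1 | 1 || 1
1 | 1 | 0 | 0 || 1
1 | 1 | 0 | 1 || 1
1 | 1 | 1 | 0 || 0
1 | 1 | 1 | 1 || 0
The formula is true on 8 of the 16 rows.

8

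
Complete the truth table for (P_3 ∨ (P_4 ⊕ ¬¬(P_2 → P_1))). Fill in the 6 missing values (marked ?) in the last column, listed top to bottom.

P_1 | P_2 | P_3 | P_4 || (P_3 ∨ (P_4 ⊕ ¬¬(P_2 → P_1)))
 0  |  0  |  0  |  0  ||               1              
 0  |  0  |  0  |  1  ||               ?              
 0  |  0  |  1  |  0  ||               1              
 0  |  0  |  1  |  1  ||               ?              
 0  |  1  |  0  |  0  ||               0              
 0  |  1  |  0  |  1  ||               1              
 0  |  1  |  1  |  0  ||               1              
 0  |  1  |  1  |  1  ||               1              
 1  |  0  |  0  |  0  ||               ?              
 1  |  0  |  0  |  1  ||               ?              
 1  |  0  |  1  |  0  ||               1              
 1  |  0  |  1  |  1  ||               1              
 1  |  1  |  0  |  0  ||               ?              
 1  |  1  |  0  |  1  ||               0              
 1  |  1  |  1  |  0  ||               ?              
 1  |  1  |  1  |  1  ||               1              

0, 1, 1, 0, 1, 1

Row P_1=0, P_2=0, P_3=0, P_4=1: (P_4 ⊕ ¬¬(P_2 → P_1)) = 0, so (P_3 ∨ (P_4 ⊕ ¬¬(P_2 → P_1))) = 0.
Row P_1=0, P_2=0, P_3=1, P_4=1: (P_4 ⊕ ¬¬(P_2 → P_1)) = 0, so (P_3 ∨ (P_4 ⊕ ¬¬(P_2 → P_1))) = 1.
Row P_1=1, P_2=0, P_3=0, P_4=0: (P_4 ⊕ ¬¬(P_2 → P_1)) = 1, so (P_3 ∨ (P_4 ⊕ ¬¬(P_2 → P_1))) = 1.
Row P_1=1, P_2=0, P_3=0, P_4=1: (P_4 ⊕ ¬¬(P_2 → P_1)) = 0, so (P_3 ∨ (P_4 ⊕ ¬¬(P_2 → P_1))) = 0.
Row P_1=1, P_2=1, P_3=0, P_4=0: (P_4 ⊕ ¬¬(P_2 → P_1)) = 1, so (P_3 ∨ (P_4 ⊕ ¬¬(P_2 → P_1))) = 1.
Row P_1=1, P_2=1, P_3=1, P_4=0: (P_4 ⊕ ¬¬(P_2 → P_1)) = 1, so (P_3 ∨ (P_4 ⊕ ¬¬(P_2 → P_1))) = 1.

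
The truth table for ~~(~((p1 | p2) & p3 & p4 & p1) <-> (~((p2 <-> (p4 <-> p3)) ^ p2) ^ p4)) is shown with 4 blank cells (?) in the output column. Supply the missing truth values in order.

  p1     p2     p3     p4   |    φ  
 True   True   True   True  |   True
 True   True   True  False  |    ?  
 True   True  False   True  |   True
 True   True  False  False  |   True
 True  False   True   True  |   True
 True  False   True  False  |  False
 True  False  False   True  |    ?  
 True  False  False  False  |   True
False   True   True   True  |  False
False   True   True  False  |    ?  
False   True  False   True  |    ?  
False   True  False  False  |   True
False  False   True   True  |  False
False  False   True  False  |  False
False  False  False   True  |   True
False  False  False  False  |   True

Row p1=True, p2=True, p3=True, p4=False: (~((p1 | p2) & p3 & p4 & p1) <-> (~((p2 <-> (p4 <-> p3)) ^ p2) ^ p4)) = False, ~(~((p1 | p2) & p3 & p4 & p1) <-> (~((p2 <-> (p4 <-> p3)) ^ p2) ^ p4)) = True, so the formula = False.
Row p1=True, p2=False, p3=False, p4=True: (~((p1 | p2) & p3 & p4 & p1) <-> (~((p2 <-> (p4 <-> p3)) ^ p2) ^ p4)) = True, ~(~((p1 | p2) & p3 & p4 & p1) <-> (~((p2 <-> (p4 <-> p3)) ^ p2) ^ p4)) = False, so the formula = True.
Row p1=False, p2=True, p3=True, p4=False: (~((p1 | p2) & p3 & p4 & p1) <-> (~((p2 <-> (p4 <-> p3)) ^ p2) ^ p4)) = False, ~(~((p1 | p2) & p3 & p4 & p1) <-> (~((p2 <-> (p4 <-> p3)) ^ p2) ^ p4)) = True, so the formula = False.
Row p1=False, p2=True, p3=False, p4=True: (~((p1 | p2) & p3 & p4 & p1) <-> (~((p2 <-> (p4 <-> p3)) ^ p2) ^ p4)) = True, ~(~((p1 | p2) & p3 & p4 & p1) <-> (~((p2 <-> (p4 <-> p3)) ^ p2) ^ p4)) = False, so the formula = True.

False, True, False, True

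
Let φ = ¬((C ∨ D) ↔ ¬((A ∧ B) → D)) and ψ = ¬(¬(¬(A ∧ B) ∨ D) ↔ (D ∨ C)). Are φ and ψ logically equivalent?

equivalent

A  B  C  D  |  φ  ψ
1  1  1  1  |  1  1
1  1  1  0  |  0  0
1  1  0  1  |  1  1
1  1  0  0  |  1  1
1  0  1  1  |  1  1
1  0  1  0  |  1  1
1  0  0  1  |  1  1
1  0  0  0  |  0  0
0  1  1  1  |  1  1
0  1  1  0  |  1  1
0  1  0  1  |  1  1
0  1  0  0  |  0  0
0  0  1  1  |  1  1
0  0  1  0  |  1  1
0  0  0  1  |  1  1
0  0  0  0  |  0  0
The columns for φ and ψ agree on every row, so they are logically equivalent.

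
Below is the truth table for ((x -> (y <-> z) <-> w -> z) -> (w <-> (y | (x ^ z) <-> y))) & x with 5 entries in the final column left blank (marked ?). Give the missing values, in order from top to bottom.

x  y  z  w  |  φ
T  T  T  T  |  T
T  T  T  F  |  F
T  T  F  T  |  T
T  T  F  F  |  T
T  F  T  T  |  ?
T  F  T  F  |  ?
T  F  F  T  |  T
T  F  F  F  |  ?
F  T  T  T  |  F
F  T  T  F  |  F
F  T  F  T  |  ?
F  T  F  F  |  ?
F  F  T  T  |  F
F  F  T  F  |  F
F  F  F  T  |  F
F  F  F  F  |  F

T, T, T, F, F

Row x=T, y=F, z=T, w=T: ((x -> (y <-> z) <-> w -> z) -> (w <-> (y | (x ^ z) <-> y))) = T, so the formula = T.
Row x=T, y=F, z=T, w=F: ((x -> (y <-> z) <-> w -> z) -> (w <-> (y | (x ^ z) <-> y))) = T, so the formula = T.
Row x=T, y=F, z=F, w=F: ((x -> (y <-> z) <-> w -> z) -> (w <-> (y | (x ^ z) <-> y))) = T, so the formula = T.
Row x=F, y=T, z=F, w=T: ((x -> (y <-> z) <-> w -> z) -> (w <-> (y | (x ^ z) <-> y))) = T, so the formula = F.
Row x=F, y=T, z=F, w=F: ((x -> (y <-> z) <-> w -> z) -> (w <-> (y | (x ^ z) <-> y))) = F, so the formula = F.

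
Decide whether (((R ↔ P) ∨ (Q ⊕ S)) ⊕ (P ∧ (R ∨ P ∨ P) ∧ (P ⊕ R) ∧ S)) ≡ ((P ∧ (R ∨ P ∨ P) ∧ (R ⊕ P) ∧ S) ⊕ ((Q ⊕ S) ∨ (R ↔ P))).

equivalent

P  Q  R  S  |  φ  ψ
F  F  F  F  |  T  T
F  F  F  T  |  T  T
F  F  T  F  |  F  F
F  F  T  T  |  T  T
F  T  F  F  |  T  T
F  T  F  T  |  T  T
F  T  T  F  |  T  T
F  T  T  T  |  F  F
T  F  F  F  |  F  F
T  F  F  T  |  F  F
T  F  T  F  |  T  T
T  F  T  T  |  T  T
T  T  F  F  |  T  T
T  T  F  T  |  T  T
T  T  T  F  |  T  T
T  T  T  T  |  T  T
The columns for φ and ψ agree on every row, so they are logically equivalent.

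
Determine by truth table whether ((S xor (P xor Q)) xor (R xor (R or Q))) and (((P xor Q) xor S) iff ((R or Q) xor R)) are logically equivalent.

  P   |   Q   |   R   |   S   |   φ   |   ψ  
----- | ----- | ----- | ----- | ----- | -----
 True |  True |  True |  True |  True | False
 True |  True |  True | False | False |  True
 True |  True | False |  True | False |  True
 True |  True | False | False |  True | False
 True | False |  True |  True | False |  True
 True | False |  True | False |  True | False
 True | False | False |  True | False |  True
 True | False | False | False |  True | False
False |  True |  True |  True | False |  True
False |  True |  True | False |  True | False
False |  True | False |  True |  True | False
False |  True | False | False | False |  True
False | False |  True |  True |  True | False
False | False |  True | False | False |  True
False | False | False |  True |  True | False
False | False | False | False | False |  True
The columns differ at P=True, Q=True, R=True, S=True (φ=True, ψ=False), so they are not equivalent.

not equivalent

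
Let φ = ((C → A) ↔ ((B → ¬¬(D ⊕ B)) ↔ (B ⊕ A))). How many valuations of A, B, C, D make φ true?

10

A | B | C | D || φ
1 | 1 | 1 | 1 || 1
1 | 1 | 1 | 0 || 0
1 | 1 | 0 | 1 || 1
1 | 1 | 0 | 0 || 0
1 | 0 | 1 | 1 || 1
1 | 0 | 1 | 0 || 1
1 | 0 | 0 | 1 || 1
1 | 0 | 0 | 0 || 1
0 | 1 | 1 | 1 || 1
0 | 1 | 1 | 0 || 0
0 | 1 | 0 | 1 || 0
0 | 1 | 0 | 0 || 1
0 | 0 | 1 | 1 || 1
0 | 0 | 1 | 0 || 1
0 | 0 | 0 | 1 || 0
0 | 0 | 0 | 0 || 0
The formula is true on 10 of the 16 rows.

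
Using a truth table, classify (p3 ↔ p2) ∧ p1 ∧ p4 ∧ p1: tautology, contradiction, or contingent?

contingent

p1 | p2 | p3 | p4 || ((p3 ↔ p2) ∧ (p1 ∧ p4 ∧ p1))
1  | 1  | 1  | 1  ||              1              
1  | 1  | 1  | 0  ||              0              
1  | 1  | 0  | 1  ||              0              
1  | 1  | 0  | 0  ||              0              
1  | 0  | 1  | 1  ||              0              
1  | 0  | 1  | 0  ||              0              
1  | 0  | 0  | 1  ||              1              
1  | 0  | 0  | 0  ||              0              
0  | 1  | 1  | 1  ||              0              
0  | 1  | 1  | 0  ||              0              
0  | 1  | 0  | 1  ||              0              
0  | 1  | 0  | 0  ||              0              
0  | 0  | 1  | 1  ||              0              
0  | 0  | 1  | 0  ||              0              
0  | 0  | 0  | 1  ||              0              
0  | 0  | 0  | 0  ||              0              
2 of 16 rows are 1, so the formula is contingent.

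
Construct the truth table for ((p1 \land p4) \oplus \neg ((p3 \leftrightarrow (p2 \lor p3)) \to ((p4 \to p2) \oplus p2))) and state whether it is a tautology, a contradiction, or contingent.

contingent

  p1     p2     p3     p4   |  (p1 \land p4)  (p2 \lor p3)  (p4 \to p2)  ((p4 \to p2) \oplus p2)    φ  
 True   True   True   True  |       True          True          True              False           False
 True   True   True  False  |      False          True          True              False            True
 True   True  False   True  |       True          True          True              False            True
 True   True  False  False  |      False          True          True              False           False
 True  False   True   True  |       True          True         False              False           False
 True  False   True  False  |      False          True          True               True           False
 True  False  False   True  |       True         False         False              False           False
 True  False  False  False  |      False         False          True               True           False
False   True   True   True  |      False          True          True              False            True
False   True   True  False  |      False          True          True              False            True
False   True  False   True  |      False          True          True              False           False
False   True  False  False  |      False          True          True              False           False
False  False   True   True  |      False          True         False              False            True
False  False   True  False  |      False          True          True               True           False
False  False  False   True  |      False         False         False              False            True
False  False  False  False  |      False         False          True               True           False
6 of 16 rows are True, so the formula is contingent.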